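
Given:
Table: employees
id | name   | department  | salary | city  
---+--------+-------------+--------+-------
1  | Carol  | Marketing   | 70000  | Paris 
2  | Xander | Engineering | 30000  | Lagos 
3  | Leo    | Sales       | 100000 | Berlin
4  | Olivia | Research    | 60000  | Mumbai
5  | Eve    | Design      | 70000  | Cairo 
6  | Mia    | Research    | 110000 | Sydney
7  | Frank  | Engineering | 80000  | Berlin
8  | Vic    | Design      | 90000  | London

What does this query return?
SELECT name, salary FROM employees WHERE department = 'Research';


Filtering: department = 'Research'
Matching rows: 2

2 rows:
Olivia, 60000
Mia, 110000


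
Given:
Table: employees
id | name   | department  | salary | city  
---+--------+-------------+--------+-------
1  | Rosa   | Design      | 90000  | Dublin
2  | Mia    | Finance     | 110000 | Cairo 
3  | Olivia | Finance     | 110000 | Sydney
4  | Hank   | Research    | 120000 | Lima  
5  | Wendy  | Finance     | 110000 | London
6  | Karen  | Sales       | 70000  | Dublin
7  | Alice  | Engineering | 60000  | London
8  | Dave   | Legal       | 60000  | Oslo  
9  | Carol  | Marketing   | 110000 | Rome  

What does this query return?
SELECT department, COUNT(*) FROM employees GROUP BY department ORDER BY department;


Assigning each row to its department group:
  Rosa -> Design
  Mia -> Finance
  Olivia -> Finance
  Hank -> Research
  Wendy -> Finance
  Karen -> Sales
  Alice -> Engineering
  Dave -> Legal
  Carol -> Marketing


7 groups:
Design, 1
Engineering, 1
Finance, 3
Legal, 1
Marketing, 1
Research, 1
Sales, 1


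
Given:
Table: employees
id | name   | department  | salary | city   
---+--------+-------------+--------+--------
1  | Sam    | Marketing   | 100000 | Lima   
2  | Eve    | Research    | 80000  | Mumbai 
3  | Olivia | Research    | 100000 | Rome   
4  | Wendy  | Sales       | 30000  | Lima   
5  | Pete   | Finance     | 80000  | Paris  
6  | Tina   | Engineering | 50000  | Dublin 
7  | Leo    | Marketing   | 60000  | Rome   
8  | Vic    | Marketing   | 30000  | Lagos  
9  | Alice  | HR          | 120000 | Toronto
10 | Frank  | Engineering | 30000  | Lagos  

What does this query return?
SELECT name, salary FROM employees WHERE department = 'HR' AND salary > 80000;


Filtering: department = 'HR' AND salary > 80000
Matching: 1 rows

1 rows:
Alice, 120000


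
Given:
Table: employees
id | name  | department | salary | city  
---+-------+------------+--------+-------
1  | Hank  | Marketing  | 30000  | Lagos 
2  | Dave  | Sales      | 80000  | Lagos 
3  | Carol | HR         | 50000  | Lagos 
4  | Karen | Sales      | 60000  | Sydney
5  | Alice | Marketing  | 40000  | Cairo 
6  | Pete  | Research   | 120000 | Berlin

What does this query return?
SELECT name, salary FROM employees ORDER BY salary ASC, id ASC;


Sorting by salary ASC, then id ASC for ties

6 rows:
Hank, 30000
Alice, 40000
Carol, 50000
Karen, 60000
Dave, 80000
Pete, 120000


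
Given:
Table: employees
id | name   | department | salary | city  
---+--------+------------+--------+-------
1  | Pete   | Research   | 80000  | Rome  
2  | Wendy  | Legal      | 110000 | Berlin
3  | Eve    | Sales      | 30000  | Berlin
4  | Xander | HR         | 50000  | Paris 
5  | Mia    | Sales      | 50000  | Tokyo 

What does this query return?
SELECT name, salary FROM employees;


Projecting columns: name, salary

5 rows:
Pete, 80000
Wendy, 110000
Eve, 30000
Xander, 50000
Mia, 50000


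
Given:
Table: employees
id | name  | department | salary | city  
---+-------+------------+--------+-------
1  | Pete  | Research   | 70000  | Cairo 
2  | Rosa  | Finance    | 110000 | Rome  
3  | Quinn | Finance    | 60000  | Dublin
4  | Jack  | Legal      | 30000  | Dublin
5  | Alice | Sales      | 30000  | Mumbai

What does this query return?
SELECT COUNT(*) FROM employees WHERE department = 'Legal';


Counting rows where department = 'Legal'
  Jack -> MATCH


1


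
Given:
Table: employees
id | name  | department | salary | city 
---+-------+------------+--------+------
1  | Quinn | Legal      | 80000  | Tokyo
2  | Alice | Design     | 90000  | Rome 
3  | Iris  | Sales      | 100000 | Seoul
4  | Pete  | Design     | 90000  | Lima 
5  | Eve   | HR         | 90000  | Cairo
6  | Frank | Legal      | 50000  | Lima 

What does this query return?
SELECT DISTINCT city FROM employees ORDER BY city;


All 'city' values (row order): Tokyo, Rome, Seoul, Lima, Cairo, Lima
Removing duplicates leaves 5 unique value(s).

5 values:
Cairo
Lima
Rome
Seoul
Tokyo


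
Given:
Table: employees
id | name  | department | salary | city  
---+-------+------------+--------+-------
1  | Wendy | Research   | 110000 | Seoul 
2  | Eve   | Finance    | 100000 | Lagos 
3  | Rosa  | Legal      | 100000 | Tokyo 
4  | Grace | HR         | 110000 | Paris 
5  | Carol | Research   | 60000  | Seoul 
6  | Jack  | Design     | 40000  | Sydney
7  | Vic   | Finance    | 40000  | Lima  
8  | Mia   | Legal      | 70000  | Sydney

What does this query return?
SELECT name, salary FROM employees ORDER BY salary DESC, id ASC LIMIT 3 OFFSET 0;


Sort by salary DESC (id ASC tiebreak), then skip 0 and take 3
Rows 1 through 3

3 rows:
Wendy, 110000
Grace, 110000
Eve, 100000


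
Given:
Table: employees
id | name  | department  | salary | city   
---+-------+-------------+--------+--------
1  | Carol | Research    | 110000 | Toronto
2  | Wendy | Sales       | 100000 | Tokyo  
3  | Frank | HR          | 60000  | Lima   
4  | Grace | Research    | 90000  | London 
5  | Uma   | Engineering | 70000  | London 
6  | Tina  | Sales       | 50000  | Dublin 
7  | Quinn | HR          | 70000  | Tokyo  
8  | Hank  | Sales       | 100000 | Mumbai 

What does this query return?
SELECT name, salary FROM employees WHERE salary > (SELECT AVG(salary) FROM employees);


Subquery: AVG(salary) = 81250.0
Filtering: salary > 81250.0
  Carol (110000) -> MATCH
  Wendy (100000) -> MATCH
  Grace (90000) -> MATCH
  Hank (100000) -> MATCH


4 rows:
Carol, 110000
Wendy, 100000
Grace, 90000
Hank, 100000


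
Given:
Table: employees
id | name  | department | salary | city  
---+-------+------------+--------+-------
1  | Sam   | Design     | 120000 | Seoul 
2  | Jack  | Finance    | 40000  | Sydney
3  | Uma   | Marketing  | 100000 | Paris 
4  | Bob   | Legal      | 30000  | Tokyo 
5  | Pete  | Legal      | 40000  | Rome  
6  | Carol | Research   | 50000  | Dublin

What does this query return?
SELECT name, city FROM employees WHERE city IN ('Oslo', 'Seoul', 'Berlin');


Filtering: city IN ('Oslo', 'Seoul', 'Berlin')
Matching: 1 rows

1 rows:
Sam, Seoul


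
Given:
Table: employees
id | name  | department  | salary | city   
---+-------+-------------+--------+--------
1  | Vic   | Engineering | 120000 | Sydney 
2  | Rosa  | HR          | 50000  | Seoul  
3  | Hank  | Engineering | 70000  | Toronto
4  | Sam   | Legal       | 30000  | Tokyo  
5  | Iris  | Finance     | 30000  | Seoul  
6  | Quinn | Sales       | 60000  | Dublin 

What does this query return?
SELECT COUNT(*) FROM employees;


COUNT(*) counts all rows

6


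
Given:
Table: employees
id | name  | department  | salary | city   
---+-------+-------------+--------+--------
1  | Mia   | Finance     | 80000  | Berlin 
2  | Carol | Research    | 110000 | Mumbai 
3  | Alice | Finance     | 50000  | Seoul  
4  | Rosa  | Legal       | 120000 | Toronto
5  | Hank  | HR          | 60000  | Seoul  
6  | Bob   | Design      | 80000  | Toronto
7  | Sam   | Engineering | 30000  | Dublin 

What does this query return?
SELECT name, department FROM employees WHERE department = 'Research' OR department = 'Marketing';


Filtering: department = 'Research' OR 'Marketing'
Matching: 1 rows

1 rows:
Carol, Research


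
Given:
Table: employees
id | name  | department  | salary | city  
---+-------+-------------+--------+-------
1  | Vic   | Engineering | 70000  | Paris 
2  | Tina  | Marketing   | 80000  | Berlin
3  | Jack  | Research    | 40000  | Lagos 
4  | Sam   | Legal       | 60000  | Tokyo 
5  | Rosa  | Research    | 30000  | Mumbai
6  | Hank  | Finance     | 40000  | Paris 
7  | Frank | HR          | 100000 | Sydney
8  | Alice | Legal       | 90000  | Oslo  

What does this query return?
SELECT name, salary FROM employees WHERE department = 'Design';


Filtering: department = 'Design'
Matching rows: 0

Empty result set (0 rows)


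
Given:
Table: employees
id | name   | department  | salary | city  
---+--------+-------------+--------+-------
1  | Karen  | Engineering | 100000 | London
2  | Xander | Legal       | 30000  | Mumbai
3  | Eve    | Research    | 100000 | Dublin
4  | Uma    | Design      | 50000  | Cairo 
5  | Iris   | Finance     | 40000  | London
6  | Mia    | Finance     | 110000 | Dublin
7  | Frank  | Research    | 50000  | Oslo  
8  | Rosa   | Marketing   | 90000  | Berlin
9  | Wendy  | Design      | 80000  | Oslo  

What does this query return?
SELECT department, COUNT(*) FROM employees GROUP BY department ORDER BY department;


Assigning each row to its department group:
  Karen -> Engineering
  Xander -> Legal
  Eve -> Research
  Uma -> Design
  Iris -> Finance
  Mia -> Finance
  Frank -> Research
  Rosa -> Marketing
  Wendy -> Design


6 groups:
Design, 2
Engineering, 1
Finance, 2
Legal, 1
Marketing, 1
Research, 2


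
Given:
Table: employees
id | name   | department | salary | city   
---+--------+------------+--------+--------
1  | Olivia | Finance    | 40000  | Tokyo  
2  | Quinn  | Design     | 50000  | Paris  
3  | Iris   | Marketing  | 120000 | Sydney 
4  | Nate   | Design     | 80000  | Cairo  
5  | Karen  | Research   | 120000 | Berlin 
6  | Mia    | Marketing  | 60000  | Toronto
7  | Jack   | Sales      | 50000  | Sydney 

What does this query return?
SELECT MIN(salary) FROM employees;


Salaries: 40000, 50000, 120000, 80000, 120000, 60000, 50000
MIN = 40000

40000


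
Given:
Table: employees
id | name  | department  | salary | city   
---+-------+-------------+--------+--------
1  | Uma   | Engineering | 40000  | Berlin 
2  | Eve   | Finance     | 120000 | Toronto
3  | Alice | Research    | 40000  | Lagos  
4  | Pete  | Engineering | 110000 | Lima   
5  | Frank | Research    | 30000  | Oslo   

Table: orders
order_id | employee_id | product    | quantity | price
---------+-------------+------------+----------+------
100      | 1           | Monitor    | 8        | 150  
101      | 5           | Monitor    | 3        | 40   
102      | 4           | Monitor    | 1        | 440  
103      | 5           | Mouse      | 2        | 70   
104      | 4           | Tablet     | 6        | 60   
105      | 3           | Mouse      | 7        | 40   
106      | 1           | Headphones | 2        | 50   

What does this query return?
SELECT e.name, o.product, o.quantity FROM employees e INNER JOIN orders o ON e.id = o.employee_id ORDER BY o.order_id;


Joining employees.id = orders.employee_id:
  employee Uma (id=1) -> order Monitor
  employee Frank (id=5) -> order Monitor
  employee Pete (id=4) -> order Monitor
  employee Frank (id=5) -> order Mouse
  employee Pete (id=4) -> order Tablet
  employee Alice (id=3) -> order Mouse
  employee Uma (id=1) -> order Headphones


7 rows:
Uma, Monitor, 8
Frank, Monitor, 3
Pete, Monitor, 1
Frank, Mouse, 2
Pete, Tablet, 6
Alice, Mouse, 7
Uma, Headphones, 2


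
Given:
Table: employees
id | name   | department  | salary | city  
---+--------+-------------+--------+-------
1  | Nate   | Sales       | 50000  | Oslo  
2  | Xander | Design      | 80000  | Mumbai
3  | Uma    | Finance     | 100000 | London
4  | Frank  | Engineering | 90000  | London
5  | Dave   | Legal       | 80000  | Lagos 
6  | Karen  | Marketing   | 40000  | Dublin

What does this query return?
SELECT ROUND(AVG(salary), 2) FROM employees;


SUM(salary) = 440000
COUNT = 6
ROUND(AVG, 2) = ROUND(440000 / 6, 2) = 73333.33

73333.33


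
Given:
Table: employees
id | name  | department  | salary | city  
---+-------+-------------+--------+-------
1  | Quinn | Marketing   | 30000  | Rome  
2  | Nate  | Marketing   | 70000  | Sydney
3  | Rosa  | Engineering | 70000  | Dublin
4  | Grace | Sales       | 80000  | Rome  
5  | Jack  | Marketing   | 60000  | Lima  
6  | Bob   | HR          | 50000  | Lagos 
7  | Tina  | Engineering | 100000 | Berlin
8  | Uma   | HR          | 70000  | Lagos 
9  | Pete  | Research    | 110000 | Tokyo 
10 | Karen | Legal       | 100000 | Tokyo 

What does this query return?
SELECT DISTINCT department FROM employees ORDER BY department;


All 'department' values (row order): Marketing, Marketing, Engineering, Sales, Marketing, HR, Engineering, HR, Research, Legal
Removing duplicates leaves 6 unique value(s).

6 values:
Engineering
HR
Legal
Marketing
Research
Sales


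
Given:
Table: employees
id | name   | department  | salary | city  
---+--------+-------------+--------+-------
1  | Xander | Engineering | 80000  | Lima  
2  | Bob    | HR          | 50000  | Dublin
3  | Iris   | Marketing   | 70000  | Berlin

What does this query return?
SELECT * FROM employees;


SELECT * returns all 3 rows with all columns

3 rows:
1, Xander, Engineering, 80000, Lima
2, Bob, HR, 50000, Dublin
3, Iris, Marketing, 70000, Berlin


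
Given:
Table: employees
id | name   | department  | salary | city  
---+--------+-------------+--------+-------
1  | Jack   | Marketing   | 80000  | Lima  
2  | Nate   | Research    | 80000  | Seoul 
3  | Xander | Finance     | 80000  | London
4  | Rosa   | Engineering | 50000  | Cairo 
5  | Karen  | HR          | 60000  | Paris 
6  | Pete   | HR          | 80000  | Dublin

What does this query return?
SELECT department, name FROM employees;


Projecting columns: department, name

6 rows:
Marketing, Jack
Research, Nate
Finance, Xander
Engineering, Rosa
HR, Karen
HR, Pete


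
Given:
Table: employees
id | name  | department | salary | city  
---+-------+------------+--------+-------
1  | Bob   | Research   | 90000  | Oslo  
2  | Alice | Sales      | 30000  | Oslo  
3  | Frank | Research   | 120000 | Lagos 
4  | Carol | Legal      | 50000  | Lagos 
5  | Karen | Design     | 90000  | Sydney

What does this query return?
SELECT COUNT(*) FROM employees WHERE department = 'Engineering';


Counting rows where department = 'Engineering'


0


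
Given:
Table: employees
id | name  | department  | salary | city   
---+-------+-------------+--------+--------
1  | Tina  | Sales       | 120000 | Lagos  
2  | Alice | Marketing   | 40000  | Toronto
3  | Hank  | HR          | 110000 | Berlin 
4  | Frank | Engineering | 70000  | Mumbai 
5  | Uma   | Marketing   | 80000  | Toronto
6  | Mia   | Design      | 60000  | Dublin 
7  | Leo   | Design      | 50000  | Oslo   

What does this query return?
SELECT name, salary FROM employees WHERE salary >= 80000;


Filtering: salary >= 80000
Matching: 3 rows

3 rows:
Tina, 120000
Hank, 110000
Uma, 80000


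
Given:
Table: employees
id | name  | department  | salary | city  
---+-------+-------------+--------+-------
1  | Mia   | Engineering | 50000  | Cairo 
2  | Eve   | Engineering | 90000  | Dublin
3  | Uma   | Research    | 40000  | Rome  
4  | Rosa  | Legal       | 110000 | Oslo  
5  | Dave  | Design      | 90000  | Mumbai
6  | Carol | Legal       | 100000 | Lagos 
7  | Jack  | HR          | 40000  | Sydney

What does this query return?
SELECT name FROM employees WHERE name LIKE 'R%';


LIKE 'R%' matches names starting with 'R'
Matching: 1

1 rows:
Rosa


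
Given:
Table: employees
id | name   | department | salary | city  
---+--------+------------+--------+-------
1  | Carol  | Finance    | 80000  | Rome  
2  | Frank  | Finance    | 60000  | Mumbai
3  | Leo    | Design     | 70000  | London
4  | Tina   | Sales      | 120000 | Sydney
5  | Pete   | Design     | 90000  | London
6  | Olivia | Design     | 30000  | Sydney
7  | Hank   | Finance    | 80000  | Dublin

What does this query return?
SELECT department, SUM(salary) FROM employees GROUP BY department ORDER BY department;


Summing salary within each department:
  Design: 70000 + 90000 + 30000 = 190000
  Finance: 80000 + 60000 + 80000 = 220000
  Sales: 120000 = 120000


3 groups:
Design, 190000
Finance, 220000
Sales, 120000


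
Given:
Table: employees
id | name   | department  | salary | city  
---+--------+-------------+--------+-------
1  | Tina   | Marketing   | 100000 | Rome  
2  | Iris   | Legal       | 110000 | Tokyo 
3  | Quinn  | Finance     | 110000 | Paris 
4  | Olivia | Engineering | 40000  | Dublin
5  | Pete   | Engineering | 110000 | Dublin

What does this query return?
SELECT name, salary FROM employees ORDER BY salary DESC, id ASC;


Sorting by salary DESC, then id ASC for ties

5 rows:
Iris, 110000
Quinn, 110000
Pete, 110000
Tina, 100000
Olivia, 40000


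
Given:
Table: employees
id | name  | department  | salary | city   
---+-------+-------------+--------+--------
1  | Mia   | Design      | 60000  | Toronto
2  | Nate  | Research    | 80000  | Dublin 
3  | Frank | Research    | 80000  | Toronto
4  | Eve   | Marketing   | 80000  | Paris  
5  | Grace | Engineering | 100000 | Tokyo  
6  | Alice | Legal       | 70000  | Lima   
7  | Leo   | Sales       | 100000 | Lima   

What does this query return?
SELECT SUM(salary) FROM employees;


SUM(salary) = 60000 + 80000 + 80000 + 80000 + 100000 + 70000 + 100000 = 570000

570000


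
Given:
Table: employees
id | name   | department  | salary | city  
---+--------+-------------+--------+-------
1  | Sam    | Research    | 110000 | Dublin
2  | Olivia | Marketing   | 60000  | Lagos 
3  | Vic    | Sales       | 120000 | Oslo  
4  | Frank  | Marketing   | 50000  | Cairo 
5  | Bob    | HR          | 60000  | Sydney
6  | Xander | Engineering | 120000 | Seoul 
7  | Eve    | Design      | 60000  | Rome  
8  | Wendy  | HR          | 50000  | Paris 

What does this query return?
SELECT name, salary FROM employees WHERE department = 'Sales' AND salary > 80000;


Filtering: department = 'Sales' AND salary > 80000
Matching: 1 rows

1 rows:
Vic, 120000


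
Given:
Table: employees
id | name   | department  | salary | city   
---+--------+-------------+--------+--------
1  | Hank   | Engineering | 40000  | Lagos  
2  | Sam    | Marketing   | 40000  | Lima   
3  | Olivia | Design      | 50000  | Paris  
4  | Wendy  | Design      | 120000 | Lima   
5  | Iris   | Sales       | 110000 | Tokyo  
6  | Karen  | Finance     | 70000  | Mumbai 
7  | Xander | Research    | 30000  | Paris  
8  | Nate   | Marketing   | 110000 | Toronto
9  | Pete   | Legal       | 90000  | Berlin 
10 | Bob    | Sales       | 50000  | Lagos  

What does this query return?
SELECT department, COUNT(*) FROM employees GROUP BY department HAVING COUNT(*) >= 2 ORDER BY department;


Groups with count >= 2:
  Design: 2 -> PASS
  Marketing: 2 -> PASS
  Sales: 2 -> PASS
  Engineering: 1 -> filtered out
  Finance: 1 -> filtered out
  Legal: 1 -> filtered out
  Research: 1 -> filtered out


3 groups:
Design, 2
Marketing, 2
Sales, 2


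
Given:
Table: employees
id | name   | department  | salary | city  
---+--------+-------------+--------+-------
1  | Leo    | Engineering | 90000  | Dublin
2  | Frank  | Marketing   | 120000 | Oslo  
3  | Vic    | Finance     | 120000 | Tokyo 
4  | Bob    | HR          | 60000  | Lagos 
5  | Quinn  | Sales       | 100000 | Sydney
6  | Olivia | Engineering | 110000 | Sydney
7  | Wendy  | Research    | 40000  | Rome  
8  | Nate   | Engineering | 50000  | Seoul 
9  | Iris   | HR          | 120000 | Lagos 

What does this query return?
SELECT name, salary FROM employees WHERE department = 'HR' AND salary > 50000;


Filtering: department = 'HR' AND salary > 50000
Matching: 2 rows

2 rows:
Bob, 60000
Iris, 120000


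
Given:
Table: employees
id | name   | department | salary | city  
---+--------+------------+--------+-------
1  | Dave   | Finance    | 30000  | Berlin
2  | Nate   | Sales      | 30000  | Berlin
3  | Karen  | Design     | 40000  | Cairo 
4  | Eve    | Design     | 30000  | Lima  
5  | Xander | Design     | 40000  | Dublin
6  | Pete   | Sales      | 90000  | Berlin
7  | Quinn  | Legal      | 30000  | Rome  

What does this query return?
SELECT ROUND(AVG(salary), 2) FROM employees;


SUM(salary) = 290000
COUNT = 7
ROUND(AVG, 2) = ROUND(290000 / 7, 2) = 41428.57

41428.57


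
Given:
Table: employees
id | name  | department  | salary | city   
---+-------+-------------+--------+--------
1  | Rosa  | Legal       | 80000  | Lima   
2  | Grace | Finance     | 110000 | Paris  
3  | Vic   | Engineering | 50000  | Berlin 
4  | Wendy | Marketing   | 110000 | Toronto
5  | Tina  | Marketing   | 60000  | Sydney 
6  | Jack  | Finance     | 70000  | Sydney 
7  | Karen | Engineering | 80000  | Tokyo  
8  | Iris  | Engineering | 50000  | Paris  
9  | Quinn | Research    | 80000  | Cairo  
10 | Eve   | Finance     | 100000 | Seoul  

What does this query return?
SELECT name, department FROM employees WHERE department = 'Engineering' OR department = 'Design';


Filtering: department = 'Engineering' OR 'Design'
Matching: 3 rows

3 rows:
Vic, Engineering
Karen, Engineering
Iris, Engineering


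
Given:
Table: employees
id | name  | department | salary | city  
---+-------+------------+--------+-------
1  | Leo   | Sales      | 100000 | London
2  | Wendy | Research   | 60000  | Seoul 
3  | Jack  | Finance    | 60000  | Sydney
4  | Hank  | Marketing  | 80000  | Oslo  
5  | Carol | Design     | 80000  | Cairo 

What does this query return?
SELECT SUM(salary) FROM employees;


SUM(salary) = 100000 + 60000 + 60000 + 80000 + 80000 = 380000

380000


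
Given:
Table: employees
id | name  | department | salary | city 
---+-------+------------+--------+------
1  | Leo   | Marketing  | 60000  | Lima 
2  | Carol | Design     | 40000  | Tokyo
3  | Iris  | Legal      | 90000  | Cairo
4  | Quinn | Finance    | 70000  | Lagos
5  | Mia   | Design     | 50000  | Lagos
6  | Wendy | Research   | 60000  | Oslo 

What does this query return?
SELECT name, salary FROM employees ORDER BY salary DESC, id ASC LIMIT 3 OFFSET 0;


Sort by salary DESC (id ASC tiebreak), then skip 0 and take 3
Rows 1 through 3

3 rows:
Iris, 90000
Quinn, 70000
Leo, 60000


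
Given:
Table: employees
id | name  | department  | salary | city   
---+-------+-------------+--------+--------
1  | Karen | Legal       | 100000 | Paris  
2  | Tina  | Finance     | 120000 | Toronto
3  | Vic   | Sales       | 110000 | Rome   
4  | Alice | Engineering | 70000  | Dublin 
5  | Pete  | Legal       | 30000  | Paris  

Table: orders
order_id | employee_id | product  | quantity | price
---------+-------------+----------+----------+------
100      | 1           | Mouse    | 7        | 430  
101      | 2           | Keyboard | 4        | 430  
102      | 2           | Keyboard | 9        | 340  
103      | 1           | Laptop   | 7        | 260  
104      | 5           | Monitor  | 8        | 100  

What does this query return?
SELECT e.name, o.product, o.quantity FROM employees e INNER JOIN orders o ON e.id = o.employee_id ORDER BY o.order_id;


Joining employees.id = orders.employee_id:
  employee Karen (id=1) -> order Mouse
  employee Tina (id=2) -> order Keyboard
  employee Tina (id=2) -> order Keyboard
  employee Karen (id=1) -> order Laptop
  employee Pete (id=5) -> order Monitor


5 rows:
Karen, Mouse, 7
Tina, Keyboard, 4
Tina, Keyboard, 9
Karen, Laptop, 7
Pete, Monitor, 8


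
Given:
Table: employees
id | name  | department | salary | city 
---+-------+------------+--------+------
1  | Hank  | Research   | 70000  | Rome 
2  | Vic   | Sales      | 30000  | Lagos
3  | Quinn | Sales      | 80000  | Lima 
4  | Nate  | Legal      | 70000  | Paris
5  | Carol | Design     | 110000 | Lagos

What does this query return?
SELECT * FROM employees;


SELECT * returns all 5 rows with all columns

5 rows:
1, Hank, Research, 70000, Rome
2, Vic, Sales, 30000, Lagos
3, Quinn, Sales, 80000, Lima
4, Nate, Legal, 70000, Paris
5, Carol, Design, 110000, Lagos


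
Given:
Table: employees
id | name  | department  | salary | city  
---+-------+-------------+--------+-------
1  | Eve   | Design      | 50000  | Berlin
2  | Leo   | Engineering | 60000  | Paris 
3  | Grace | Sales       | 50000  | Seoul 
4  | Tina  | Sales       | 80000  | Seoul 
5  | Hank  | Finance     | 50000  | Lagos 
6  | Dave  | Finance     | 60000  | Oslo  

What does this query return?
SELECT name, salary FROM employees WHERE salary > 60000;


Filtering: salary > 60000
Matching: 1 rows

1 rows:
Tina, 80000


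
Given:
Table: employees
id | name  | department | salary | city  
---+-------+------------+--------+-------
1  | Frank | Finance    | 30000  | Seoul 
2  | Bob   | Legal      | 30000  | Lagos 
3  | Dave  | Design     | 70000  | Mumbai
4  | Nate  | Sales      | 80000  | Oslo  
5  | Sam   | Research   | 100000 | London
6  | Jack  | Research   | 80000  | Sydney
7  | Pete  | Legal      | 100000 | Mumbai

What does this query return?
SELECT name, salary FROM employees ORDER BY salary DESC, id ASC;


Sorting by salary DESC, then id ASC for ties

7 rows:
Sam, 100000
Pete, 100000
Nate, 80000
Jack, 80000
Dave, 70000
Frank, 30000
Bob, 30000


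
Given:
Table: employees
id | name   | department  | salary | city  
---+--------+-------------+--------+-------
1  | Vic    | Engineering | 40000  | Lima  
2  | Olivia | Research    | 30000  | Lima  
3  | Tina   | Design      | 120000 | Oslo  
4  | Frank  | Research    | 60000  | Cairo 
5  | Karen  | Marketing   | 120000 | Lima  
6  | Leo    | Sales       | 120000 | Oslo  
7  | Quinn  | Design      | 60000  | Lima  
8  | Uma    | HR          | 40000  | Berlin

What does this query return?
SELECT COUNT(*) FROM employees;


COUNT(*) counts all rows

8


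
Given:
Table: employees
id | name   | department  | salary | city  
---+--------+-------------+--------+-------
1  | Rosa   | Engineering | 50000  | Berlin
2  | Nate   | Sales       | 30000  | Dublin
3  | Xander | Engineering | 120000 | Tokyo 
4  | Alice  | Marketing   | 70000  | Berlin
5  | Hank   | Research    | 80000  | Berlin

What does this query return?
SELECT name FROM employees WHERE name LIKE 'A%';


LIKE 'A%' matches names starting with 'A'
Matching: 1

1 rows:
Alice


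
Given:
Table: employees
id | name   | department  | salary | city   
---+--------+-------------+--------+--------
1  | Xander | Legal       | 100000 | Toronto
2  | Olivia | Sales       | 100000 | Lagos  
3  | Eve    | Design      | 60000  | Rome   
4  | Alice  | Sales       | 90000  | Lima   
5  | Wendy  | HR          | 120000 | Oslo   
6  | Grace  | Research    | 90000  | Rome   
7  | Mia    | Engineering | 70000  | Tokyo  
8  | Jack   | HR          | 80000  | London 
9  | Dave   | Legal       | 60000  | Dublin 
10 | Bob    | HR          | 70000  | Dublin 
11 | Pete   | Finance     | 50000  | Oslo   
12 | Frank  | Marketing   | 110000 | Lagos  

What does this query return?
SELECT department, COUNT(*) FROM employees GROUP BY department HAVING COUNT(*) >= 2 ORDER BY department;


Groups with count >= 2:
  HR: 3 -> PASS
  Legal: 2 -> PASS
  Sales: 2 -> PASS
  Design: 1 -> filtered out
  Engineering: 1 -> filtered out
  Finance: 1 -> filtered out
  Marketing: 1 -> filtered out
  Research: 1 -> filtered out


3 groups:
HR, 3
Legal, 2
Sales, 2


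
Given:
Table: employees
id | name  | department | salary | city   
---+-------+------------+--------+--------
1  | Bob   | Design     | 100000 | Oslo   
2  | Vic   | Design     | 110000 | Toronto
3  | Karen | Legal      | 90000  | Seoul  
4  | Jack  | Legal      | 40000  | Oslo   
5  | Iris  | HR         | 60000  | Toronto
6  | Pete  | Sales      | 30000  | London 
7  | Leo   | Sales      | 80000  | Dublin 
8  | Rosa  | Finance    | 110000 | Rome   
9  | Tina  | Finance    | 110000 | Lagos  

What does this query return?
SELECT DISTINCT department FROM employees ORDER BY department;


All 'department' values (row order): Design, Design, Legal, Legal, HR, Sales, Sales, Finance, Finance
Removing duplicates leaves 5 unique value(s).

5 values:
Design
Finance
HR
Legal
Sales


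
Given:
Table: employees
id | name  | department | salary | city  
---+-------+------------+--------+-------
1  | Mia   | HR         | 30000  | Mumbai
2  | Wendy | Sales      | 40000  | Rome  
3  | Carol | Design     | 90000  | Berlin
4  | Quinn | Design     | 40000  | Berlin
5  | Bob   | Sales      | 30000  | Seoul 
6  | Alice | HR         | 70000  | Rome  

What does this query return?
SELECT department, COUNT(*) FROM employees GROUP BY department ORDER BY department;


Assigning each row to its department group:
  Mia -> HR
  Wendy -> Sales
  Carol -> Design
  Quinn -> Design
  Bob -> Sales
  Alice -> HR


3 groups:
Design, 2
HR, 2
Sales, 2


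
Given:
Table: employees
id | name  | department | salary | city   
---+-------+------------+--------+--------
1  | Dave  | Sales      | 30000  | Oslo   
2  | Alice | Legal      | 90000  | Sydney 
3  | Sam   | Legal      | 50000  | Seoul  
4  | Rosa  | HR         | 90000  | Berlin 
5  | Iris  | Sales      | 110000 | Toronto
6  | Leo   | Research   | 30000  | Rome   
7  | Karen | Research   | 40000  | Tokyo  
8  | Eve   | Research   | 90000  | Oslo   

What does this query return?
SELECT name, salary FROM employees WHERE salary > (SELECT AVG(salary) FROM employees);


Subquery: AVG(salary) = 66250.0
Filtering: salary > 66250.0
  Alice (90000) -> MATCH
  Rosa (90000) -> MATCH
  Iris (110000) -> MATCH
  Eve (90000) -> MATCH


4 rows:
Alice, 90000
Rosa, 90000
Iris, 110000
Eve, 90000


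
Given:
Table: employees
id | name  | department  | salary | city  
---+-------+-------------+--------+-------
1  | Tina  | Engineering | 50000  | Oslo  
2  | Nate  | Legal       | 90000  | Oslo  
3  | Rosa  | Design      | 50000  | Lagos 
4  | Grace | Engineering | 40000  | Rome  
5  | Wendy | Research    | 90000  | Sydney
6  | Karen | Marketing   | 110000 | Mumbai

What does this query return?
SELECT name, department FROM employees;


Projecting columns: name, department

6 rows:
Tina, Engineering
Nate, Legal
Rosa, Design
Grace, Engineering
Wendy, Research
Karen, Marketing


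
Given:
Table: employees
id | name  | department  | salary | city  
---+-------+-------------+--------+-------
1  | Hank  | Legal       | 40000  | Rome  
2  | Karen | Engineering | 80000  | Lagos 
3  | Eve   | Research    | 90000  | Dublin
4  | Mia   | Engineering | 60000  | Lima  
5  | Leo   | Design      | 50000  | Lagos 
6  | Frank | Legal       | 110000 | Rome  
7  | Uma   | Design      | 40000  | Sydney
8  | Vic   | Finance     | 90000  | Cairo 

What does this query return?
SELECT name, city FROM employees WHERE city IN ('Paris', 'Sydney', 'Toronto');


Filtering: city IN ('Paris', 'Sydney', 'Toronto')
Matching: 1 rows

1 rows:
Uma, Sydney


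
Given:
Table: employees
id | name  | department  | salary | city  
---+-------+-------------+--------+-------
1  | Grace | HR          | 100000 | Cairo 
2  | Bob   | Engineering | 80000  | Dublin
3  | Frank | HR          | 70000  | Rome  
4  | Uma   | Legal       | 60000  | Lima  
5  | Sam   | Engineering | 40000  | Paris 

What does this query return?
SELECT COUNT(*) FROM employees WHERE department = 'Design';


Counting rows where department = 'Design'


0


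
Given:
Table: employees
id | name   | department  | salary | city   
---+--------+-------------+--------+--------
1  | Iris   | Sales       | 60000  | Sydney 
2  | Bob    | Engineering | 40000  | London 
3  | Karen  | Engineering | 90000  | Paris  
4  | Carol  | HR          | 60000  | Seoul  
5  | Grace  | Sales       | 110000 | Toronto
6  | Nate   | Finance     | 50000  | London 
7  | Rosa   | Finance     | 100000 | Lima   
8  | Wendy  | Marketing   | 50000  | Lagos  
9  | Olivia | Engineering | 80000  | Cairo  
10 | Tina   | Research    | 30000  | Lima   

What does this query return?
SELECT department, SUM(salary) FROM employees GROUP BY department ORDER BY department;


Summing salary within each department:
  Engineering: 40000 + 90000 + 80000 = 210000
  Finance: 50000 + 100000 = 150000
  HR: 60000 = 60000
  Marketing: 50000 = 50000
  Research: 30000 = 30000
  Sales: 60000 + 110000 = 170000


6 groups:
Engineering, 210000
Finance, 150000
HR, 60000
Marketing, 50000
Research, 30000
Sales, 170000


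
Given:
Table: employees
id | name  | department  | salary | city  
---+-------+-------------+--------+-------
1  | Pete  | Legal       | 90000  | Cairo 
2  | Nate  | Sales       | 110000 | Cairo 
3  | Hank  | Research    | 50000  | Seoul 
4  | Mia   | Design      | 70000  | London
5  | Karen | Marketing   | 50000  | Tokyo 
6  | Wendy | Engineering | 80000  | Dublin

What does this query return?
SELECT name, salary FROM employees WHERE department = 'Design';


Filtering: department = 'Design'
Matching rows: 1

1 rows:
Mia, 70000


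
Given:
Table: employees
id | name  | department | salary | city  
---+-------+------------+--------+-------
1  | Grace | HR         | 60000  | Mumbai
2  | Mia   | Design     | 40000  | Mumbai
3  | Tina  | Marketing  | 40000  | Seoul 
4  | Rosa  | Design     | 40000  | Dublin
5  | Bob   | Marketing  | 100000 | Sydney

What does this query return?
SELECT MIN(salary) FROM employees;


Salaries: 60000, 40000, 40000, 40000, 100000
MIN = 40000

40000


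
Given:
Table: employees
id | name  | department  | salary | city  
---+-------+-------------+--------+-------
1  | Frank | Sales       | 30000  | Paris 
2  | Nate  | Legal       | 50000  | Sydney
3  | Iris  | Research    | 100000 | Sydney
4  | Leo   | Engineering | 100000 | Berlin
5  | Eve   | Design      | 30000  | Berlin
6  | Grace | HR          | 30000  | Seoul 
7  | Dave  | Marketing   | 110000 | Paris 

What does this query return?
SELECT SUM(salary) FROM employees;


SUM(salary) = 30000 + 50000 + 100000 + 100000 + 30000 + 30000 + 110000 = 450000

450000


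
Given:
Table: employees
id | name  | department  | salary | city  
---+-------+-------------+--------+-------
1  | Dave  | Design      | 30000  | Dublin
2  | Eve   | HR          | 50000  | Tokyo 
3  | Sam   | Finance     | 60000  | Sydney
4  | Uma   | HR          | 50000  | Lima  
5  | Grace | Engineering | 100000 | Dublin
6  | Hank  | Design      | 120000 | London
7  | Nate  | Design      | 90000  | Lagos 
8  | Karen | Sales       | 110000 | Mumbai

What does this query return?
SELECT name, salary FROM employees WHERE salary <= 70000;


Filtering: salary <= 70000
Matching: 4 rows

4 rows:
Dave, 30000
Eve, 50000
Sam, 60000
Uma, 50000


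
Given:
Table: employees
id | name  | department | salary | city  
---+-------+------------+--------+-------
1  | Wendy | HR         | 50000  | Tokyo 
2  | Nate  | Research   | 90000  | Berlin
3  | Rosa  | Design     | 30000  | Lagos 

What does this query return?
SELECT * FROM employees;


SELECT * returns all 3 rows with all columns

3 rows:
1, Wendy, HR, 50000, Tokyo
2, Nate, Research, 90000, Berlin
3, Rosa, Design, 30000, Lagos


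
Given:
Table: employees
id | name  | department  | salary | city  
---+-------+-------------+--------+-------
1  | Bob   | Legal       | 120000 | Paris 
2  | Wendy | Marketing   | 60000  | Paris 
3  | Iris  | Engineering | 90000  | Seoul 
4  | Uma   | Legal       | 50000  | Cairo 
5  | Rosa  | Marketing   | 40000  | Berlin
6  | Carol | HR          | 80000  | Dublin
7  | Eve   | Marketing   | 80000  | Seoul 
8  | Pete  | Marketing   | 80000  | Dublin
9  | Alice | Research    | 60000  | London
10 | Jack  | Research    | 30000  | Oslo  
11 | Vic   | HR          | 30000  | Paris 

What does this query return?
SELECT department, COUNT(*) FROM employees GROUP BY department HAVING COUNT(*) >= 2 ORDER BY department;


Groups with count >= 2:
  HR: 2 -> PASS
  Legal: 2 -> PASS
  Marketing: 4 -> PASS
  Research: 2 -> PASS
  Engineering: 1 -> filtered out


4 groups:
HR, 2
Legal, 2
Marketing, 4
Research, 2


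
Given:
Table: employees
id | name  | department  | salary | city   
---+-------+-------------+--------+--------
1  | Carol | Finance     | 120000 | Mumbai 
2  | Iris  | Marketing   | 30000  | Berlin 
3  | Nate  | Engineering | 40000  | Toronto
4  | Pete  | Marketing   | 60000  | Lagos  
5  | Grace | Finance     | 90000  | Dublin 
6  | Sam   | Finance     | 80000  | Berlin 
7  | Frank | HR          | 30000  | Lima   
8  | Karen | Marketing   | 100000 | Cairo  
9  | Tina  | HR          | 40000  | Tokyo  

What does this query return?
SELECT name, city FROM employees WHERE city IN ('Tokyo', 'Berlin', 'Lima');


Filtering: city IN ('Tokyo', 'Berlin', 'Lima')
Matching: 4 rows

4 rows:
Iris, Berlin
Sam, Berlin
Frank, Lima
Tina, Tokyo


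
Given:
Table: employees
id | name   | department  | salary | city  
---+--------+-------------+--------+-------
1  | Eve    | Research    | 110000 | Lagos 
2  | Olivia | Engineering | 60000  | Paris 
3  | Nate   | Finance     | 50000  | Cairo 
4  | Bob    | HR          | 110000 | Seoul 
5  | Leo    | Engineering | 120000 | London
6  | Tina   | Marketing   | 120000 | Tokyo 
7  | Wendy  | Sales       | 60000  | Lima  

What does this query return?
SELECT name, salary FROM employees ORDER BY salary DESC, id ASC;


Sorting by salary DESC, then id ASC for ties

7 rows:
Leo, 120000
Tina, 120000
Eve, 110000
Bob, 110000
Olivia, 60000
Wendy, 60000
Nate, 50000


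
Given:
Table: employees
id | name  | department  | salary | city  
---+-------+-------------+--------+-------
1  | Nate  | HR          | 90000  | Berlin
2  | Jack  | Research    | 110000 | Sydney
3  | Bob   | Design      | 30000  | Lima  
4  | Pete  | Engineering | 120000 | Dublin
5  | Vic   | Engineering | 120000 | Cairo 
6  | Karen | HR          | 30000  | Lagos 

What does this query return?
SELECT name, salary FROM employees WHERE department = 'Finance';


Filtering: department = 'Finance'
Matching rows: 0

Empty result set (0 rows)


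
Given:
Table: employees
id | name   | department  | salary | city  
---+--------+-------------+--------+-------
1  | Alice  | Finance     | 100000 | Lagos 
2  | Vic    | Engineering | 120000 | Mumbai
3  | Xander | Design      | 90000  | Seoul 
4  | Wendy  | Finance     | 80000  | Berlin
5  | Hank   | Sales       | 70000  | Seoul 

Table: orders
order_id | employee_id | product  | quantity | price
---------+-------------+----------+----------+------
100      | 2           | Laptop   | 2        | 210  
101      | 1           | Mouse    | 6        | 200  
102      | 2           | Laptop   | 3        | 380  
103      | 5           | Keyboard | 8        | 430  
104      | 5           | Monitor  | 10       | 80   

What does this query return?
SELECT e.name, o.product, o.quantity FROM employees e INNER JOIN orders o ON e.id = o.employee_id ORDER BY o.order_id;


Joining employees.id = orders.employee_id:
  employee Vic (id=2) -> order Laptop
  employee Alice (id=1) -> order Mouse
  employee Vic (id=2) -> order Laptop
  employee Hank (id=5) -> order Keyboard
  employee Hank (id=5) -> order Monitor


5 rows:
Vic, Laptop, 2
Alice, Mouse, 6
Vic, Laptop, 3
Hank, Keyboard, 8
Hank, Monitor, 10


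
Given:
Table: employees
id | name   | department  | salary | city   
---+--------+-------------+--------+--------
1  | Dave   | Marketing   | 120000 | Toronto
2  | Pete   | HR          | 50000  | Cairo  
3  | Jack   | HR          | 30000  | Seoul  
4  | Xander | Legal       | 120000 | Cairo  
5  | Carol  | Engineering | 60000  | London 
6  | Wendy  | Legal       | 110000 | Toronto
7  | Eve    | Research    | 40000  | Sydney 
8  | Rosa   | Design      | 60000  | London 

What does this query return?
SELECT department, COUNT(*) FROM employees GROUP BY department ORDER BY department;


Assigning each row to its department group:
  Dave -> Marketing
  Pete -> HR
  Jack -> HR
  Xander -> Legal
  Carol -> Engineering
  Wendy -> Legal
  Eve -> Research
  Rosa -> Design


6 groups:
Design, 1
Engineering, 1
HR, 2
Legal, 2
Marketing, 1
Research, 1


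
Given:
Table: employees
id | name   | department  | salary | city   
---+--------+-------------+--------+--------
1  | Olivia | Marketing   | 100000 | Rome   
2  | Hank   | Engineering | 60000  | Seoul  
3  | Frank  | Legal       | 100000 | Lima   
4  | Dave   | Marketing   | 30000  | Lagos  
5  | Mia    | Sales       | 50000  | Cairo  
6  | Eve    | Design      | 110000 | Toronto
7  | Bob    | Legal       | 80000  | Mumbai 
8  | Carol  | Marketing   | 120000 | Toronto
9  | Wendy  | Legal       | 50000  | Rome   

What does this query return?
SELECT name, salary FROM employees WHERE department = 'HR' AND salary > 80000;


Filtering: department = 'HR' AND salary > 80000
Matching: 0 rows

Empty result set (0 rows)
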